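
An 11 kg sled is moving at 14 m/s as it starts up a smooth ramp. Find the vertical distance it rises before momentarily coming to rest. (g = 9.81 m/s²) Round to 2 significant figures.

By energy conservation, ½mv² = mgh
h = v²/(2g) = 14²/(2 × 9.81) = 9.990 m

h = 10 m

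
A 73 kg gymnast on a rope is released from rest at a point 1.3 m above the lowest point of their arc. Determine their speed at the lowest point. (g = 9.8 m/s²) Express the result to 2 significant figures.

v = 5.0 m/s

Mechanical energy is conserved (no friction): mgh = ½mv²
v = √(2gh) = √(2 × 9.8 × 1.3) = √25.480 = 5.048 m/s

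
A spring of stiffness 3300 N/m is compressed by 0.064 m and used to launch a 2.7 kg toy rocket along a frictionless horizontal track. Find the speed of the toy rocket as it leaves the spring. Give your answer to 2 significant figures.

Conservation of energy: ½kx² = ½mv²
v = x√(k/m) = 0.064 × √(3300/2.7) = 2.237 m/s

v = 2.2 m/s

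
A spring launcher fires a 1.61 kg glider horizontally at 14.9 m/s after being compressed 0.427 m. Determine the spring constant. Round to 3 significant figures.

k = 1960 N/m

Energy stored in the spring equals the launch KE: ½kx² = ½mv²
k = mv²/x² = (1.61)(14.9)²/(0.427)² = 1960 N/m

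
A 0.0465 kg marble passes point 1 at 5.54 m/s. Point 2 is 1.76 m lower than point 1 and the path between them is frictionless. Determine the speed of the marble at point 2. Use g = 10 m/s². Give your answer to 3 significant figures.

v = 8.12 m/s

Mechanical energy is conserved (no friction): ½mv₀² + mgh = ½mv²
v² = v₀² + 2gh = (5.54)² + 2(10)(1.76) = 65.892
v = √65.892 = 8.117 m/s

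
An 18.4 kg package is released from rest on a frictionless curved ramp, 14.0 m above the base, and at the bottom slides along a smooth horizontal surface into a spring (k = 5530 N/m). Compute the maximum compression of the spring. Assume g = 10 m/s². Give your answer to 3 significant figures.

x = 0.965 m

At max compression the package is momentarily at rest: mgh = ½kx²
x = √(2mgh/k) = √(2 × 18.4 × 10 × 14.0 / 5530) = 0.9652 m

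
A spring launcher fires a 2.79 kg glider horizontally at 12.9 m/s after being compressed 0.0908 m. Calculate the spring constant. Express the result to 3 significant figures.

½kx² = ½mv²
k = mv²/x² = (2.79)(12.9)²/(0.0908)² = 56313 N/m

k = 56300 N/m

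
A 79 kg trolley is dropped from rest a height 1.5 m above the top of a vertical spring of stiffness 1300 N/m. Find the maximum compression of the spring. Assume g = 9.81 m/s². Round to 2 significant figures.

Let x be the compression. The total drop is H + x, and the trolley is instantaneously at rest at max compression, so energy conservation gives:
mg(H + x) = ½kx²
½(1300)x² − (79)(9.81)x − (79)(9.81)(1.5) = 0
650.0x² − 775.0x − 1162 = 0
x = [775.0 + √(600610 + 3.0225e+06)]/(2 × 650.0) = 2.060 m

x = 2.1 m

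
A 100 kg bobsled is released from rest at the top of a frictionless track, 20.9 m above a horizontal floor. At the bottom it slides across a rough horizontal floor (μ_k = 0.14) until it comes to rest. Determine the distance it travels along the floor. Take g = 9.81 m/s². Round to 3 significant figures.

d = 149 m

Energy at the top = energy at the end + work done against friction:
At rest all PE has been dissipated by friction: mgh = μ_k m g d
d = h/μ_k = 20.9/0.14 = 149.3 m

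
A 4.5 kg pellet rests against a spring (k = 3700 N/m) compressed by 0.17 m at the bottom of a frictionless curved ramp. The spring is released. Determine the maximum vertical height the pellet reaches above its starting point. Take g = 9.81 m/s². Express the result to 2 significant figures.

h = 1.2 m

Energy conservation from release to the highest point: ½kx² = mgh
h = kx²/(2mg) = (3700)(0.17)²/(2 × 4.5 × 9.81) = 1.211 m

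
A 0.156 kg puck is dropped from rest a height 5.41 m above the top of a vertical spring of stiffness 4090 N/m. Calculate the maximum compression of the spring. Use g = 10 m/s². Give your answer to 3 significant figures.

x = 0.0646 m

Measuring PE from the top of the relaxed spring, at max compression the puck has dropped H + x with zero KE, so:
mg(H + x) = ½kx²
½(4090)x² − (0.156)(10)x − (0.156)(10)(5.41) = 0
2045x² − 1.560x − 8.440 = 0
x = [1.560 + √(2.434 + 69036)]/(2 × 2045) = 0.06462 m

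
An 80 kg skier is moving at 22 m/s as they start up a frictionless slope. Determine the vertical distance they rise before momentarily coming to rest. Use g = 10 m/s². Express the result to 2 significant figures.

h = 24 m

Setting KE at the bottom equal to PE gained: ½mv² = mgh
h = v²/(2g) = 22²/(2 × 10) = 24.20 m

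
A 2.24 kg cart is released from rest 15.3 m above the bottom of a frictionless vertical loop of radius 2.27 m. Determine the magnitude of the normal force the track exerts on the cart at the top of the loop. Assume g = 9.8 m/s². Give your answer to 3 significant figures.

N = 186 N

Energy from release to top (height 2r): mgh = ½mv_top² + mg(2r)
v_top² = 2g(h − 2r) = 2(9.8)(15.3 − 4.540) = 210.90 m²/s²
At the top, both N and weight point toward the centre: N + mg = mv_top²/r
N = m(v_top²/r − g) = 2.24(210.90/2.27 − 9.8) = 186.2 N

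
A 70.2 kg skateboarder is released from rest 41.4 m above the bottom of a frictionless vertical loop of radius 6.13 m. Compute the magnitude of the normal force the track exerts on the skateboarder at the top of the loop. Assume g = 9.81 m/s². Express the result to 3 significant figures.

N = 5860 N

Energy from release to top (height 2r): mgh = ½mv_top² + mg(2r)
v_top² = 2g(h − 2r) = 2(9.81)(41.4 − 12.26) = 571.73 m²/s²
At the top, both N and weight point toward the centre: N + mg = mv_top²/r
N = m(v_top²/r − g) = 70.2(571.73/6.13 − 9.81) = 5859 N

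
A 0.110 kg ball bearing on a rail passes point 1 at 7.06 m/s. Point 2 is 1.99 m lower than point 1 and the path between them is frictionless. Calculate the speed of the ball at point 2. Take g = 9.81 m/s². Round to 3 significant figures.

Mechanical energy is conserved (no friction): ½mv₀² + mgh = ½mv²
v² = v₀² + 2gh = (7.06)² + 2(9.81)(1.99) = 88.887
v = √88.887 = 9.428 m/s

v = 9.43 m/s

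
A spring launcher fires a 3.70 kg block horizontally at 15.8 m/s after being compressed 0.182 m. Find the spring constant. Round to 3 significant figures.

Energy stored in the spring equals the launch KE: ½kx² = ½mv²
k = mv²/x² = (3.70)(15.8)²/(0.182)² = 27885 N/m

k = 27900 N/m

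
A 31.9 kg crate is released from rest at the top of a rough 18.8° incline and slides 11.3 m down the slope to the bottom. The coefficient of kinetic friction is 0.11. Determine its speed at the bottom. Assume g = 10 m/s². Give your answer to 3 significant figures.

v = 7.02 m/s

Work–energy: mg(L sinθ) − μ_k(mg cosθ)L = ½mv²
mgh = mgL sinθ = (31.9)(10)(11.3)sin18.8° = 1161.7 J
W_f = μ_k mg cosθ · L = (0.11)(31.9)(10)cos18.8°·11.3 = 375.4 J
½mv² = 1161.7 − 375.4 = 786.31 J
v = √(2 × 786.31/31.9) = 7.021 m/s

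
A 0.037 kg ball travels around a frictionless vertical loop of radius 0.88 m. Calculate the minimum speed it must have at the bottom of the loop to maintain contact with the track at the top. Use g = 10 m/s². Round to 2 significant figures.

v = 6.6 m/s

At the top: mg = mv_top²/r ⇒ v_top² = gr = 8.800 m²/s²
Energy from bottom to top (height 2r): ½mv_bot² = ½mv_top² + mg(2r)
v_bot² = gr + 4gr = 5gr = 44.00
v_bot = √(5gr) = 6.633 m/s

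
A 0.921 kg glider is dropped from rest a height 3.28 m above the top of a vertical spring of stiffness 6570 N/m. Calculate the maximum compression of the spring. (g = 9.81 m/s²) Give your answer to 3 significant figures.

Let x be the compression. The total drop is H + x, and the glider is instantaneously at rest at max compression, so energy conservation gives:
mg(H + x) = ½kx²
½(6570)x² − (0.921)(9.81)x − (0.921)(9.81)(3.28) = 0
3285x² − 9.035x − 29.63 = 0
x = [9.035 + √(81.63 + 389402)]/(2 × 3285) = 0.09637 m

x = 0.0964 m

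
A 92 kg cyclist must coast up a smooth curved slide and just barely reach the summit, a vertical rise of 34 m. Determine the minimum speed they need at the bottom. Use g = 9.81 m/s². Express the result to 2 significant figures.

At the top they are momentarily at rest, so all KE converts to PE: ½mv² = mgh
v = √(2gh) = √(2 × 9.81 × 34) = 25.83 m/s

v = 26 m/s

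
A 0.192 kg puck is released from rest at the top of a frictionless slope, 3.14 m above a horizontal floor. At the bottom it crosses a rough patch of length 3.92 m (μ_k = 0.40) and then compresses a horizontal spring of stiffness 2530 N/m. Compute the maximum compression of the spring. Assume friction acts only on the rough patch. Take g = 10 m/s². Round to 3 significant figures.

Initial energy: E₁ = mgh = (0.192)(10)(3.14) = 6.0288 J
Friction removes W_f = μ_k mg d = (0.40)(0.192)(10)(3.92) = 3.011 J
Energy reaching the spring: E = 6.0288 − 3.011 = 3.0182 J
At max compression ½kx² = E ⇒ x = √(2E/k) = √(2 × 3.0182/2530) = 0.04885 m

x = 0.0488 m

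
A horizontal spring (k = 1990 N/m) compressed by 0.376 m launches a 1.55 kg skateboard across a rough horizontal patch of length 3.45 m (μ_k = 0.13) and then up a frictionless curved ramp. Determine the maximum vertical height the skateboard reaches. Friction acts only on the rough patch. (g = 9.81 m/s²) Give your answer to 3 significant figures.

Spring energy: E₀ = ½kx² = ½(1990)(0.376)² = 140.67 J
Friction: W_f = μ_k mg d = (0.13)(1.55)(9.81)(3.45) = 6.820 J
Energy at base of ramp: E = 140.67 − 6.820 = 133.85 J
At max height all remaining energy is PE: mgh = E ⇒ h = E/(mg) = 133.85/(1.55 × 9.81) = 8.803 m

h = 8.80 m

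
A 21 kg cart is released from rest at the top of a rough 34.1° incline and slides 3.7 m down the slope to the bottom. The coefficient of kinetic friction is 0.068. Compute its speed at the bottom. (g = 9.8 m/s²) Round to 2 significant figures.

v = 6.0 m/s

Energy: mgh = ½mv² + W_f, with h = L sinθ and W_f = μ_k (mg cosθ) L
mgh = mgL sinθ = (21)(9.8)(3.7)sin34.1° = 426.90 J
W_f = μ_k mg cosθ · L = (0.068)(21)(9.8)cos34.1°·3.7 = 42.88 J
½mv² = 426.90 − 42.88 = 384.03 J
v = √(2 × 384.03/21) = 6.048 m/s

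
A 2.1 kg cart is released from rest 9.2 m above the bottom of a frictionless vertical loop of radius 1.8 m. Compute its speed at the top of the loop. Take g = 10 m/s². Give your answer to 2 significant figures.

Energy conservation: mgh = ½mv_top² + mg(2r)
v_top² = 2g(h − 2r) = 2(10)(9.2 − 3.600) = 112.0
v_top = 10.58 m/s

v = 11 m/s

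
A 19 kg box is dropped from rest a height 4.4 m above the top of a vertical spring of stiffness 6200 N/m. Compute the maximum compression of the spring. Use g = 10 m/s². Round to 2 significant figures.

x = 0.55 m

Take the reference level at the top of the uncompressed spring. At max compression the box has fallen H + x and is momentarily at rest:
mg(H + x) = ½kx²
½(6200)x² − (19)(10)x − (19)(10)(4.4) = 0
3100x² − 190.0x − 836.0 = 0
x = [190.0 + √(36100 + 1.0366e+07)]/(2 × 3100) = 0.5509 m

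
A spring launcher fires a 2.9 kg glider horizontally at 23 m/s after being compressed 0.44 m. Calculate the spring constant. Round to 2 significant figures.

k = 7900 N/m

Energy stored in the spring equals the launch KE: ½kx² = ½mv²
k = mv²/x² = (2.9)(23)²/(0.44)² = 7924 N/m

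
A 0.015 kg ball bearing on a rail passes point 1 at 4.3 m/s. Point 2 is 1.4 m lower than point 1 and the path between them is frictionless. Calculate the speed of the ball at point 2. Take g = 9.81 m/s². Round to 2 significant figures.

By conservation of mechanical energy, ½mv₀² + mgh = ½mv²
The mass cancels from both sides.
v² = v₀² + 2gh = (4.3)² + 2(9.81)(1.4) = 45.958
v = √45.958 = 6.779 m/s

v = 6.8 m/s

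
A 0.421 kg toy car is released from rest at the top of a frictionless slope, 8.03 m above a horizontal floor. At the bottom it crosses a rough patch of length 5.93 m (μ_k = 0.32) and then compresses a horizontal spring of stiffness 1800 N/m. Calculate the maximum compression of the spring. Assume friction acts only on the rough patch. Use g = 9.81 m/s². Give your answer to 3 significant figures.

Initial energy: E₁ = mgh = (0.421)(9.81)(8.03) = 33.164 J
Friction removes W_f = μ_k mg d = (0.32)(0.421)(9.81)(5.93) = 7.837 J
Energy reaching the spring: E = 33.164 − 7.837 = 25.327 J
At max compression ½kx² = E ⇒ x = √(2E/k) = √(2 × 25.327/1800) = 0.1678 m

x = 0.168 m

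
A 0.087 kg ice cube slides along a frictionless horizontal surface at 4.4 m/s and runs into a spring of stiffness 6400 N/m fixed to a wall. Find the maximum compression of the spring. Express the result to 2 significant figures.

Conservation of energy between contact and max compression: ½mv² = ½kx²
x = v√(m/k) = 4.4 × √(0.087/6400) = 0.01622 m

x = 0.016 m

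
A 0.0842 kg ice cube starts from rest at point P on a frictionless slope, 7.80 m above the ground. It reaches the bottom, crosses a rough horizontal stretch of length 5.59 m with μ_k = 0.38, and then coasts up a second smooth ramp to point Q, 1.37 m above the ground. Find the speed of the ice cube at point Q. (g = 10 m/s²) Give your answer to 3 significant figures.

Energy at P: mgh₁ = (0.0842)(10)(7.80) = 6.5676 J
Friction loss: W_f = μ_k mg d = 1.789 J
At Q: ½mv² + mgh₂ = mgh₁ − W_f
½mv² = 6.5676 − 1.789 − 1.1535 = 3.6255 J
v = √(2 × 3.6255/0.0842) = 9.280 m/s

v = 9.28 m/s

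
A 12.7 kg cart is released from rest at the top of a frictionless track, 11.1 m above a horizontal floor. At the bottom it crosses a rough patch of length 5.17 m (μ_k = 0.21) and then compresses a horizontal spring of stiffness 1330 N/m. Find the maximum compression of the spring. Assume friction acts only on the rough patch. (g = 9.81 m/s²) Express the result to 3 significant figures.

Initial energy: E₁ = mgh = (12.7)(9.81)(11.1) = 1382.9 J
Friction removes W_f = μ_k mg d = (0.21)(12.7)(9.81)(5.17) = 135.3 J
Energy reaching the spring: E = 1382.9 − 135.3 = 1247.7 J
At max compression ½kx² = E ⇒ x = √(2E/k) = √(2 × 1247.7/1330) = 1.370 m

x = 1.37 m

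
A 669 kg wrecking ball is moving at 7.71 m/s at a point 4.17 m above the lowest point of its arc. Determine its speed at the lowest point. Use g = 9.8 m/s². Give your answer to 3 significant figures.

v = 11.9 m/s

Energy conservation between the two points: ½mv₀² + mgh = ½mv²
The mass cancels from both sides.
v² = v₀² + 2gh = (7.71)² + 2(9.8)(4.17) = 141.18
v = √141.18 = 11.88 m/s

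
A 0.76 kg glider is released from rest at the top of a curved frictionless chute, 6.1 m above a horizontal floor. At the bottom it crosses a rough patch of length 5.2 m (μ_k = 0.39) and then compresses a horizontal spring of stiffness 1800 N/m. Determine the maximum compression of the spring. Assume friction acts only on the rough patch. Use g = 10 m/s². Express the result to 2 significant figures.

x = 0.19 m

Initial energy: E₁ = mgh = (0.76)(10)(6.1) = 46.360 J
Friction removes W_f = μ_k mg d = (0.39)(0.76)(10)(5.2) = 15.41 J
Energy reaching the spring: E = 46.360 − 15.41 = 30.947 J
At max compression ½kx² = E ⇒ x = √(2E/k) = √(2 × 30.947/1800) = 0.1854 m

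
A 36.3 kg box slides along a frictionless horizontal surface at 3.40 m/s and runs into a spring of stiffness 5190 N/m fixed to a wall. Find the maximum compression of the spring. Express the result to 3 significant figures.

All KE is stored as spring PE at maximum compression: ½mv² = ½kx²
x = v√(m/k) = 3.40 × √(36.3/5190) = 0.2843 m

x = 0.284 m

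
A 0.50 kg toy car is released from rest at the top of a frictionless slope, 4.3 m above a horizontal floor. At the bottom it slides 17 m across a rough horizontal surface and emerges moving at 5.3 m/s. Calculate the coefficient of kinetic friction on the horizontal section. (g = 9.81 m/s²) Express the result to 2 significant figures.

Energy at the top = energy at the end + work done against friction:
mgh = ½mv² + μ_k m g d
mgh = 21.091 J; ½mv² = 7.0225 J
W_f = 21.091 − 7.0225 = 14.07 J
μ_k = W_f/(mg·d) = 14.07/(4.905 × 17) = 0.1687

μ_k = 0.17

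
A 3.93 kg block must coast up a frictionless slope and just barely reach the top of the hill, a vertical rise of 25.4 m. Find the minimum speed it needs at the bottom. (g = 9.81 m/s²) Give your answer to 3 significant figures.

v = 22.3 m/s

At the top it is momentarily at rest, so all KE converts to PE: ½mv² = mgh
v = √(2gh) = √(2 × 9.81 × 25.4) = 22.32 m/s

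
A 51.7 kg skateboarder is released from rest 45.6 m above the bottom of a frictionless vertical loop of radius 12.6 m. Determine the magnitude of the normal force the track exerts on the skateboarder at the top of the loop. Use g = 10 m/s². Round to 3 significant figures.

N = 1160 N

Energy from release to top (height 2r): mgh = ½mv_top² + mg(2r)
v_top² = 2g(h − 2r) = 2(10)(45.6 − 25.20) = 408.00 m²/s²
At the top, both N and weight point toward the centre: N + mg = mv_top²/r
N = m(v_top²/r − g) = 51.7(408.00/12.6 − 10) = 1157 N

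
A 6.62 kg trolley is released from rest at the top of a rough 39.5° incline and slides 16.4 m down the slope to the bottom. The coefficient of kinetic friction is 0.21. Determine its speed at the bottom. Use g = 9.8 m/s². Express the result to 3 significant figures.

v = 12.3 m/s

Work–energy: mg(L sinθ) − μ_k(mg cosθ)L = ½mv²
mgh = mgL sinθ = (6.62)(9.8)(16.4)sin39.5° = 676.77 J
W_f = μ_k mg cosθ · L = (0.21)(6.62)(9.8)cos39.5°·16.4 = 172.4 J
½mv² = 676.77 − 172.4 = 504.36 J
v = √(2 × 504.36/6.62) = 12.34 m/s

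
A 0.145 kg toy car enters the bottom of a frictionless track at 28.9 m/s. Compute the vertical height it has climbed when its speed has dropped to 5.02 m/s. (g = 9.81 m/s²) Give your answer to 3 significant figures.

Energy balance between the two points: ½mv₁² = ½mv₂² + mgh
h = (v₁² − v₂²)/(2g) = (28.9² − 5.02²)/(2 × 9.81) = 41.28 m

h = 41.3 m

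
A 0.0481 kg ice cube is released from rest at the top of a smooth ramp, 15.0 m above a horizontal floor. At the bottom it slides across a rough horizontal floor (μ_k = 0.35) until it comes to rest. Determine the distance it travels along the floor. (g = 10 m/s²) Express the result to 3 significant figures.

d = 42.9 m

Energy bookkeeping (friction removes W_f = μ_k N d):
At rest all PE has been dissipated by friction: mgh = μ_k m g d
d = h/μ_k = 15.0/0.35 = 42.86 m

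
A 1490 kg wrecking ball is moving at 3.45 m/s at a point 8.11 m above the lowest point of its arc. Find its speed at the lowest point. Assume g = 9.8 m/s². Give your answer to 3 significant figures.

v = 13.1 m/s

By conservation of mechanical energy, ½mv₀² + mgh = ½mv²
v² = v₀² + 2gh = (3.45)² + 2(9.8)(8.11) = 170.86
v = √170.86 = 13.07 m/s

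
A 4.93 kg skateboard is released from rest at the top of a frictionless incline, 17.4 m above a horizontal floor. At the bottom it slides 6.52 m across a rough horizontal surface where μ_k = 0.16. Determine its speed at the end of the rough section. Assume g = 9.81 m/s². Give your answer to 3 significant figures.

Applying the work–energy principle:
mgh = ½mv² + μ_k m g d
W_f = μ_k mg d = (0.16)(4.93)(9.81)(6.52) = 50.45 J
½mv² = mgh − W_f = 841.52 − 50.45 = 791.07 J
v = √(2 × 791.07/4.93) = 17.91 m/s

v = 17.9 m/s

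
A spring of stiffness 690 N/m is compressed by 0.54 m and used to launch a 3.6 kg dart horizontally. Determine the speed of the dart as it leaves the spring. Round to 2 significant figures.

v = 7.5 m/s

The dart leaves the spring when the spring is at natural length, so ½kx² = ½mv²
v = x√(k/m) = 0.54 × √(690/3.6) = 7.476 m/s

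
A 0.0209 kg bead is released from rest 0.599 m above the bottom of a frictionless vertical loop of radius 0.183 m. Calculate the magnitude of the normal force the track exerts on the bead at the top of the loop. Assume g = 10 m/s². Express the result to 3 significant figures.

Energy from release to top (height 2r): mgh = ½mv_top² + mg(2r)
v_top² = 2g(h − 2r) = 2(10)(0.599 − 0.3660) = 4.6600 m²/s²
At the top, both N and weight point toward the centre: N + mg = mv_top²/r
N = m(v_top²/r − g) = 0.0209(4.6600/0.183 − 10) = 0.3232 N

N = 0.323 N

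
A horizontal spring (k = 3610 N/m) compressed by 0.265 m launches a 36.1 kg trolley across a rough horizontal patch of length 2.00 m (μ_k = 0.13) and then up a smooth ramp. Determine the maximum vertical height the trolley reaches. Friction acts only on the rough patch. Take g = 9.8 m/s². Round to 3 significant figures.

Spring energy: E₀ = ½kx² = ½(3610)(0.265)² = 126.76 J
Friction: W_f = μ_k mg d = (0.13)(36.1)(9.8)(2.00) = 91.98 J
Energy at base of ramp: E = 126.76 − 91.98 = 34.773 J
At max height all remaining energy is PE: mgh = E ⇒ h = E/(mg) = 34.773/(36.1 × 9.8) = 0.09829 m

h = 0.0983 m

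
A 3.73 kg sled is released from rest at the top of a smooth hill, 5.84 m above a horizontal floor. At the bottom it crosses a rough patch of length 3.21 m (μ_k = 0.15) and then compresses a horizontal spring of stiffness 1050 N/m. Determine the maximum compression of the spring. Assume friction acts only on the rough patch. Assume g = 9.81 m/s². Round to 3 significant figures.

Initial energy: E₁ = mgh = (3.73)(9.81)(5.84) = 213.69 J
Friction removes W_f = μ_k mg d = (0.15)(3.73)(9.81)(3.21) = 17.62 J
Energy reaching the spring: E = 213.69 − 17.62 = 196.07 J
At max compression ½kx² = E ⇒ x = √(2E/k) = √(2 × 196.07/1050) = 0.6111 m

x = 0.611 m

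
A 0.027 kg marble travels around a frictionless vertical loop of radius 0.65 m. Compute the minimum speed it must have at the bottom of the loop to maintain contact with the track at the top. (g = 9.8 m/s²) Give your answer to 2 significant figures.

At the top: mg = mv_top²/r ⇒ v_top² = gr = 6.370 m²/s²
Energy from bottom to top (height 2r): ½mv_bot² = ½mv_top² + mg(2r)
v_bot² = gr + 4gr = 5gr = 31.85
v_bot = √(5gr) = 5.644 m/s

v = 5.6 m/s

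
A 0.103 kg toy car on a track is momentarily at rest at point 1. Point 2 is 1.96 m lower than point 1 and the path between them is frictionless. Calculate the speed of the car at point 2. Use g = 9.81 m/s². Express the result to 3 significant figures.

Mechanical energy is conserved (no friction): mgh = ½mv²
v = √(2gh) = √(2 × 9.81 × 1.96) = √38.455 = 6.201 m/s

v = 6.20 m/s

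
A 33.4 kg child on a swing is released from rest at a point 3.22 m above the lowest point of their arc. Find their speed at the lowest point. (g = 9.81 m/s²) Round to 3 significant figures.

Equating total energy at the two states: mgh = ½mv²
v = √(2gh) = √(2 × 9.81 × 3.22) = √63.176 = 7.948 m/s

v = 7.95 m/s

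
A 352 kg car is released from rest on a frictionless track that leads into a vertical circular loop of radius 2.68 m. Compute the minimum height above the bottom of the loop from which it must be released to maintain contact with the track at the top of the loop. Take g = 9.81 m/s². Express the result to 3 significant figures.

At the top, for minimum speed gravity alone supplies the centripetal force: mg = mv_top²/r ⇒ v_top² = gr = 26.29 m²/s²
Energy conservation from release height h to the top (height 2r): mgh = ½mv_top² + mg(2r)
h = v_top²/(2g) + 2r = r/2 + 2r = 5r/2 = 6.700 m

h = 6.70 m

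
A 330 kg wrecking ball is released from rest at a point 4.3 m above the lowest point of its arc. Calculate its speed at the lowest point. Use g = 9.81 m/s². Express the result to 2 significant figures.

v = 9.2 m/s

By conservation of mechanical energy, mgh = ½mv²
The mass cancels from both sides.
v = √(2gh) = √(2 × 9.81 × 4.3) = √84.366 = 9.185 m/s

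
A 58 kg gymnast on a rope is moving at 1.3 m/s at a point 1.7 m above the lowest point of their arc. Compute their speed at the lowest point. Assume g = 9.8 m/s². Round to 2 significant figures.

v = 5.9 m/s

Mechanical energy is conserved (no friction): ½mv₀² + mgh = ½mv²
v² = v₀² + 2gh = (1.3)² + 2(9.8)(1.7) = 35.010
v = √35.010 = 5.917 m/s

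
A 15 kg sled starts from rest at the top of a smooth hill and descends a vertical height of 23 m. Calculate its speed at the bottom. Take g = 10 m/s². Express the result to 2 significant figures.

v = 21 m/s

Energy conservation between the two points: mgh = ½mv²
v = √(2gh) = √(2 × 10 × 23) = √460.00 = 21.45 m/s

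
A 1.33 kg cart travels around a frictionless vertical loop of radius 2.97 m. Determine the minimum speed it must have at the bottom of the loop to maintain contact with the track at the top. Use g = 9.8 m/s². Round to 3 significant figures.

At the top: mg = mv_top²/r ⇒ v_top² = gr = 29.11 m²/s²
Energy from bottom to top (height 2r): ½mv_bot² = ½mv_top² + mg(2r)
v_bot² = gr + 4gr = 5gr = 145.5
v_bot = √(5gr) = 12.06 m/s

v = 12.1 m/s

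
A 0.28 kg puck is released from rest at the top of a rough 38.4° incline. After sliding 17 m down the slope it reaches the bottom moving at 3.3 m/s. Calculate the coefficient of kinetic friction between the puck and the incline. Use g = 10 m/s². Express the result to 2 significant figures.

Energy balance down the incline: mg L sinθ − ½mv² = μ_k (mg cosθ) L
mgL sinθ = 29.567 J; ½mv² = 1.5246 J
W_f = 29.567 − 1.5246 = 28.04 J
μ_k = W_f/(mg cosθ · L) = 28.04/(2.194 × 17) = 0.7517

μ_k = 0.75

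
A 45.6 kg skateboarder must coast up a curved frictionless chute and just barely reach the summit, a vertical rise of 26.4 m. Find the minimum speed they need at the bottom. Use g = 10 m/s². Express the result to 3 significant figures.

At the top they are momentarily at rest, so all KE converts to PE: ½mv² = mgh
v = √(2gh) = √(2 × 10 × 26.4) = 22.98 m/s

v = 23.0 m/s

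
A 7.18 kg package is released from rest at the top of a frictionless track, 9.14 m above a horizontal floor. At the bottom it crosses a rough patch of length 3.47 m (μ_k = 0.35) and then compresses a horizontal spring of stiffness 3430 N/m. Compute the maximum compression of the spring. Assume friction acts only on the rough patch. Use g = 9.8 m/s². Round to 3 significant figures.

x = 0.570 m

Initial energy: E₁ = mgh = (7.18)(9.8)(9.14) = 643.13 J
Friction removes W_f = μ_k mg d = (0.35)(7.18)(9.8)(3.47) = 85.46 J
Energy reaching the spring: E = 643.13 − 85.46 = 557.67 J
At max compression ½kx² = E ⇒ x = √(2E/k) = √(2 × 557.67/3430) = 0.5702 m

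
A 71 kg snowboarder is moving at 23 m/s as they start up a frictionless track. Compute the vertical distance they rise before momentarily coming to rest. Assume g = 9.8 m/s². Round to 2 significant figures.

Setting KE at the bottom equal to PE gained: ½mv² = mgh
h = v²/(2g) = 23²/(2 × 9.8) = 26.99 m

h = 27 m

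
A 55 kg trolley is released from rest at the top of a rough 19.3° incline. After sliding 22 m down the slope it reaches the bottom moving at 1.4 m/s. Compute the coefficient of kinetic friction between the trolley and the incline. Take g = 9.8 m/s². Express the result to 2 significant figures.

μ_k = 0.35

Energy balance down the incline: mg L sinθ − ½mv² = μ_k (mg cosθ) L
mgL sinθ = 3919.2 J; ½mv² = 53.900 J
W_f = 3919.2 − 53.900 = 3865 J
μ_k = W_f/(mg cosθ · L) = 3865/(508.7 × 22) = 0.3454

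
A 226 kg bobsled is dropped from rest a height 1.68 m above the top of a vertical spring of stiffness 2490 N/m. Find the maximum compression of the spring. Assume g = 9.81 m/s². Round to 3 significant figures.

Measuring PE from the top of the relaxed spring, at max compression the bobsled has dropped H + x with zero KE, so:
mg(H + x) = ½kx²
½(2490)x² − (226)(9.81)x − (226)(9.81)(1.68) = 0
1245x² − 2217x − 3725 = 0
x = [2217 + √(4.915e+06 + 1.8549e+07)]/(2 × 1245) = 2.836 m

x = 2.84 m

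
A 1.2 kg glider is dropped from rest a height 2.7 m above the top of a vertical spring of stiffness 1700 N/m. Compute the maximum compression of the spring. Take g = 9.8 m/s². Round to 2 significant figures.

x = 0.20 m

Take the reference level at the top of the uncompressed spring. At max compression the glider has fallen H + x and is momentarily at rest:
mg(H + x) = ½kx²
½(1700)x² − (1.2)(9.8)x − (1.2)(9.8)(2.7) = 0
850.0x² − 11.76x − 31.75 = 0
x = [11.76 + √(138.3 + 107957)]/(2 × 850.0) = 0.2003 m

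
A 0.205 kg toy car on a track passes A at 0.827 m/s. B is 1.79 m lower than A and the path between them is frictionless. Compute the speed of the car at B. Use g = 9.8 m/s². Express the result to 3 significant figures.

By conservation of mechanical energy, ½mv₀² + mgh = ½mv²
v² = v₀² + 2gh = (0.827)² + 2(9.8)(1.79) = 35.768
v = √35.768 = 5.981 m/s

v = 5.98 m/s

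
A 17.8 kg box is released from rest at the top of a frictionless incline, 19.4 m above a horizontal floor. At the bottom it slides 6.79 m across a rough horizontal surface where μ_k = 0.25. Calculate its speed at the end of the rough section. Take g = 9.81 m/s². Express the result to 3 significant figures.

Energy bookkeeping (friction removes W_f = μ_k N d):
mgh = ½mv² + μ_k m g d
W_f = μ_k mg d = (0.25)(17.8)(9.81)(6.79) = 296.4 J
½mv² = mgh − W_f = 3387.6 − 296.4 = 3091.2 J
v = √(2 × 3091.2/17.8) = 18.64 m/s

v = 18.6 m/s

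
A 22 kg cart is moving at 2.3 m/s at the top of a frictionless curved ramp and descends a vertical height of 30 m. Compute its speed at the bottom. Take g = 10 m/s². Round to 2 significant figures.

Energy conservation between the two points: ½mv₀² + mgh = ½mv²
v² = v₀² + 2gh = (2.3)² + 2(10)(30) = 605.29
v = √605.29 = 24.60 m/s

v = 25 m/s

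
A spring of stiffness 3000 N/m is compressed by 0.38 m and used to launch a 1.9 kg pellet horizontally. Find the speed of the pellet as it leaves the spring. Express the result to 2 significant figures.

The pellet leaves the spring when the spring is at natural length, so ½kx² = ½mv²
v = x√(k/m) = 0.38 × √(3000/1.9) = 15.10 m/s

v = 15 m/s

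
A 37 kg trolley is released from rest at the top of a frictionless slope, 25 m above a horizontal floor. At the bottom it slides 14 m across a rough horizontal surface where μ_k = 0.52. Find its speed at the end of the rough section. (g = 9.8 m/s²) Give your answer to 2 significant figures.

v = 19 m/s

Applying the work–energy principle:
mgh = ½mv² + μ_k m g d
W_f = μ_k mg d = (0.52)(37)(9.8)(14) = 2640 J
½mv² = mgh − W_f = 9065.0 − 2640 = 6425.3 J
v = √(2 × 6425.3/37) = 18.64 m/s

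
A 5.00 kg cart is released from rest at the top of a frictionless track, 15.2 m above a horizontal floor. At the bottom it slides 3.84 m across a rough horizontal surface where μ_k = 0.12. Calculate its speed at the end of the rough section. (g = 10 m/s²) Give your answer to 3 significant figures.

Applying the work–energy principle:
mgh = ½mv² + μ_k m g d
W_f = μ_k mg d = (0.12)(5.00)(10)(3.84) = 23.04 J
½mv² = mgh − W_f = 760.00 − 23.04 = 736.96 J
v = √(2 × 736.96/5.00) = 17.17 m/s

v = 17.2 m/s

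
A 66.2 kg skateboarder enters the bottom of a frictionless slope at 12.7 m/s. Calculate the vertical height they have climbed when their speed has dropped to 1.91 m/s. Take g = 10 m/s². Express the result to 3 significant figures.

Energy balance between the two points: ½mv₁² = ½mv₂² + mgh
h = (v₁² − v₂²)/(2g) = (12.7² − 1.91²)/(2 × 10) = 7.882 m

h = 7.88 m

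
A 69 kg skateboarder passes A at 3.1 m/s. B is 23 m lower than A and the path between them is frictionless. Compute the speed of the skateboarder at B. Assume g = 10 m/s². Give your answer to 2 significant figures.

v = 22 m/s

By conservation of mechanical energy, ½mv₀² + mgh = ½mv²
The mass cancels from both sides.
v² = v₀² + 2gh = (3.1)² + 2(10)(23) = 469.61
v = √469.61 = 21.67 m/s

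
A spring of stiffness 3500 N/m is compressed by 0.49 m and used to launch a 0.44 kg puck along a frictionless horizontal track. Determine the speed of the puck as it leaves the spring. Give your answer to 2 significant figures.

v = 44 m/s

The puck leaves the spring when the spring is at natural length, so ½kx² = ½mv²
v = x√(k/m) = 0.49 × √(3500/0.44) = 43.70 m/s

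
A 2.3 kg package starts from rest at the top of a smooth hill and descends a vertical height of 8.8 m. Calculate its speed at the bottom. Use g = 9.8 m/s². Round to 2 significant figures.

v = 13 m/s

Energy conservation between the two points: mgh = ½mv²
v = √(2gh) = √(2 × 9.8 × 8.8) = √172.48 = 13.13 m/s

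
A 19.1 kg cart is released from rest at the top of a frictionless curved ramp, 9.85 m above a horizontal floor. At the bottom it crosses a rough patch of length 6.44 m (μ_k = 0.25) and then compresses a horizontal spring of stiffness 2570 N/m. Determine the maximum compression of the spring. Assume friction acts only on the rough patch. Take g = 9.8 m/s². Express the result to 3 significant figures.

x = 1.10 m

Initial energy: E₁ = mgh = (19.1)(9.8)(9.85) = 1843.7 J
Friction removes W_f = μ_k mg d = (0.25)(19.1)(9.8)(6.44) = 301.4 J
Energy reaching the spring: E = 1843.7 − 301.4 = 1542.4 J
At max compression ½kx² = E ⇒ x = √(2E/k) = √(2 × 1542.4/2570) = 1.096 m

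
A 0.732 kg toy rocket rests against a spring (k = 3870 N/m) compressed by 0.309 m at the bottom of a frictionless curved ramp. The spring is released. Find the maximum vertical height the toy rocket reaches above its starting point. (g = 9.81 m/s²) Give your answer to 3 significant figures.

h = 25.7 m

All spring PE becomes gravitational PE at the highest point: ½kx² = mgh
h = kx²/(2mg) = (3870)(0.309)²/(2 × 0.732 × 9.81) = 25.73 m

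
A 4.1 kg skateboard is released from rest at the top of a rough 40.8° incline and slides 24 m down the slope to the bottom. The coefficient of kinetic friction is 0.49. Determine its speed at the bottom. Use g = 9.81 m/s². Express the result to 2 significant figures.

v = 12 m/s

Energy: mgh = ½mv² + W_f, with h = L sinθ and W_f = μ_k (mg cosθ) L
mgh = mgL sinθ = (4.1)(9.81)(24)sin40.8° = 630.75 J
W_f = μ_k mg cosθ · L = (0.49)(4.1)(9.81)cos40.8°·24 = 358.1 J
½mv² = 630.75 − 358.1 = 272.69 J
v = √(2 × 272.69/4.1) = 11.53 m/s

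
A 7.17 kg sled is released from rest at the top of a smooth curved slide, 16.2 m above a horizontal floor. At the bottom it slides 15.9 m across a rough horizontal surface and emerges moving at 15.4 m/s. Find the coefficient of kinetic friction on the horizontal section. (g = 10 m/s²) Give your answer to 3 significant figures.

μ_k = 0.273

Energy bookkeeping (friction removes W_f = μ_k N d):
mgh = ½mv² + μ_k m g d
mgh = 1161.5 J; ½mv² = 850.22 J
W_f = 1161.5 − 850.22 = 311.3 J
μ_k = W_f/(mg·d) = 311.3/(71.70 × 15.9) = 0.2731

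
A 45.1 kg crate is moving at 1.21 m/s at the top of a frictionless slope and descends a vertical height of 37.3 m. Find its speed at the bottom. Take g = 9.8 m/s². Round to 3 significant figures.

Mechanical energy is conserved (no friction): ½mv₀² + mgh = ½mv²
The mass cancels from both sides.
v² = v₀² + 2gh = (1.21)² + 2(9.8)(37.3) = 732.54
v = √732.54 = 27.07 m/s

v = 27.1 m/s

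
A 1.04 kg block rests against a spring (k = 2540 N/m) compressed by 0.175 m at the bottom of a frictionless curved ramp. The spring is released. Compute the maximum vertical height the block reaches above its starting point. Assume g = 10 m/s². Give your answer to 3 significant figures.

h = 3.74 m

At maximum height the block is at rest, so ½kx² = mgh
h = kx²/(2mg) = (2540)(0.175)²/(2 × 1.04 × 10) = 3.740 m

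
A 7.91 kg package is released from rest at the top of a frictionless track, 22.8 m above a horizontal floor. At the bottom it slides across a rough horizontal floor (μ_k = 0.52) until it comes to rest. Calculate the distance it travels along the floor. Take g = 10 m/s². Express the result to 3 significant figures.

Applying the work–energy principle:
At rest all PE has been dissipated by friction: mgh = μ_k m g d
d = h/μ_k = 22.8/0.52 = 43.85 m

d = 43.8 m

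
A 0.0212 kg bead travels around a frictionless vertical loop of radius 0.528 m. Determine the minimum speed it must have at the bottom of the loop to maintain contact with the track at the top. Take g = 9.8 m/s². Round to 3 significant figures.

v = 5.09 m/s

At the top: mg = mv_top²/r ⇒ v_top² = gr = 5.174 m²/s²
Energy from bottom to top (height 2r): ½mv_bot² = ½mv_top² + mg(2r)
v_bot² = gr + 4gr = 5gr = 25.87
v_bot = √(5gr) = 5.086 m/s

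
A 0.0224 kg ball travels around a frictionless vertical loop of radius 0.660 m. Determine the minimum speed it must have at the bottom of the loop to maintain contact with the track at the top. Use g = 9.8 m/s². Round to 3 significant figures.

v = 5.69 m/s

At the top: mg = mv_top²/r ⇒ v_top² = gr = 6.468 m²/s²
Energy from bottom to top (height 2r): ½mv_bot² = ½mv_top² + mg(2r)
v_bot² = gr + 4gr = 5gr = 32.34
v_bot = √(5gr) = 5.687 m/s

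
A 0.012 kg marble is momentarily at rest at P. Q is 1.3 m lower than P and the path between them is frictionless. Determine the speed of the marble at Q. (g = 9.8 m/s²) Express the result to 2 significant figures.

v = 5.0 m/s

Energy conservation between the two points: mgh = ½mv²
v = √(2gh) = √(2 × 9.8 × 1.3) = √25.480 = 5.048 m/s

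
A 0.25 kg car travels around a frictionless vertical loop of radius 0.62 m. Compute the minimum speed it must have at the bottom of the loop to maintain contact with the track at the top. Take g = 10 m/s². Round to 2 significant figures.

At the top: mg = mv_top²/r ⇒ v_top² = gr = 6.200 m²/s²
Energy from bottom to top (height 2r): ½mv_bot² = ½mv_top² + mg(2r)
v_bot² = gr + 4gr = 5gr = 31.00
v_bot = √(5gr) = 5.568 m/s

v = 5.6 m/s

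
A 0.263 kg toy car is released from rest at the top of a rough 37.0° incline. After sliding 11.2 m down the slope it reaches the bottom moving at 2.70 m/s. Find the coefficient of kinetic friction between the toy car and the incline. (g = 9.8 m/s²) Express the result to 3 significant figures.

μ_k = 0.712

mgh = ½mv² + μ_k (mg cosθ) L, with h = L sinθ
mgL sinθ = 17.373 J; ½mv² = 0.95864 J
W_f = 17.373 − 0.95864 = 16.41 J
μ_k = W_f/(mg cosθ · L) = 16.41/(2.058 × 11.2) = 0.7120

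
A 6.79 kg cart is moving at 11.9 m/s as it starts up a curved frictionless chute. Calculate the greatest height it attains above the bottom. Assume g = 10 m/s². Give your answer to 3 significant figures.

h = 7.08 m

Setting KE at the bottom equal to PE gained: ½mv² = mgh
h = v²/(2g) = 11.9²/(2 × 10) = 7.081 m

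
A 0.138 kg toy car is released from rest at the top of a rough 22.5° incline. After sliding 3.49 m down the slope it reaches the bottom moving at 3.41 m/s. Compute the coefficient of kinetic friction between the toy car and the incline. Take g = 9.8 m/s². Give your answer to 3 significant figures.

The energy dissipated by friction is the PE lost minus the KE gained:
mgL sinθ = 1.8062 J; ½mv² = 0.80234 J
W_f = 1.8062 − 0.80234 = 1.004 J
μ_k = W_f/(mg cosθ · L) = 1.004/(1.249 × 3.49) = 0.2302

μ_k = 0.230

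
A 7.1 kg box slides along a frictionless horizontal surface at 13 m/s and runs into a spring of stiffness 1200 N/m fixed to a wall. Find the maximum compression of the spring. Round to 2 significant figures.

x = 1.0 m

At max compression the box is momentarily at rest: ½mv² = ½kx²
x = v√(m/k) = 13 × √(7.1/1200) = 1.0000 m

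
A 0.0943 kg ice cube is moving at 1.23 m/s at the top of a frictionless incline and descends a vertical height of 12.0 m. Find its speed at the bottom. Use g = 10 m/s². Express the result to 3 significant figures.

v = 15.5 m/s

Mechanical energy is conserved (no friction): ½mv₀² + mgh = ½mv²
v² = v₀² + 2gh = (1.23)² + 2(10)(12.0) = 241.51
v = √241.51 = 15.54 m/s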